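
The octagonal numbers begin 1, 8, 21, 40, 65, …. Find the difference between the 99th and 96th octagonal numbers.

1749

99·(3·99 − 2) = 29205 and 96·(3·96 − 2) = 27456.
Difference: 29205 − 27456 = 1749.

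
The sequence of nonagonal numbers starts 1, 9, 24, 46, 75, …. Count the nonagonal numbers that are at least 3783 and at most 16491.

The n-th nonagonal number is n(7n−5)/2.
Smallest index with value ≥ 3783: n = 34 (giving 3961).
Largest index with value ≤ 16491: n = 69 (giving 16491).
Indices 34 through 69: 36 terms.

36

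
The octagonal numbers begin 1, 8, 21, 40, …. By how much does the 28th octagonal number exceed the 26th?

320

28·(3·28 − 2) = 2296 and 26·(3·26 − 2) = 1976.
Difference: 2296 − 1976 = 320.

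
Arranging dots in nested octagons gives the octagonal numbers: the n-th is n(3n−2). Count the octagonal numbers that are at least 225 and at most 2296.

20

The n-th octagonal number is n(3n−2).
Smallest index with value ≥ 225: n = 9 (giving 225).
Largest index with value ≤ 2296: n = 28 (giving 2296).
Indices 9 through 28: 20 terms.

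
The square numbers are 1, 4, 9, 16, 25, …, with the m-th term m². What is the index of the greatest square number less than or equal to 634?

25

Solve n² ≤ 634 for integer n.
n = 25 gives 625 ≤ 634, while n = 26 gives 676 > 634; so the answer is index 25.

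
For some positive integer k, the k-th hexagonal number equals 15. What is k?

Set n(2n−1) = 15, giving 2n² − n − 15 = 0.
The discriminant is 1 + 8·15 = 121, and √121 = 11.
So n = (1 + 11) / 4 = 12/4 = 3.
Check: 3·(2·3 − 1) = 15. ✓

3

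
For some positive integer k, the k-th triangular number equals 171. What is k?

Set n(n+1)/2 = 171, giving n² + n − 342 = 0.
So n = (-1 + 37) / 2 = 36/2 = 18.

18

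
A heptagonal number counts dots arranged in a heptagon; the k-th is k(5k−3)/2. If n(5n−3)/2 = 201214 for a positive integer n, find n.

Set n(5n−3)/2 = 201214, giving 5n² − 3n − 402428 = 0.
So n = (3 + 2837) / 10 = 2840/10 = 284.

284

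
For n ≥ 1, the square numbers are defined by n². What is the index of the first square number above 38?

Solve n² > 38 for integer n.
The largest n with value ≤ 38 is 6 (since 36 ≤ 38 < 49), so the first above is n = 7, value 49.

7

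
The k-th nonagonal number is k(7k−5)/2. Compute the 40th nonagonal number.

The 40th nonagonal number is n(7n−5)/2 with n = 40.
40·(7·40 − 5)/2 = 40·275/2 = 5500.

5500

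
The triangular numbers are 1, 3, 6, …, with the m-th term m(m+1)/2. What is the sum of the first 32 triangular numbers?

5984

Σ i(i+1)/2 = (Σi² + Σi) / 2 over i = 1..32.
Σi = 528 and Σi² = 11440.
(1·11440 + 1·528) / 2 = 11968/2 = 5984.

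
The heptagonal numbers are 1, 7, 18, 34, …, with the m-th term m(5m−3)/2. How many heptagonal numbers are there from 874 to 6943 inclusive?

The n-th heptagonal number is n(5n−3)/2.
Smallest index with value ≥ 874: n = 19 (giving 874).
Largest index with value ≤ 6943: n = 53 (giving 6943).
Indices 19 through 53: 35 terms.

35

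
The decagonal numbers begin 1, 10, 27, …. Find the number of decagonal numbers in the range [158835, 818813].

253

The n-th decagonal number is n(4n−3).
Smallest index with value ≥ 158835: n = 200 (giving 159400).
Largest index with value ≤ 818813: n = 452 (giving 815860).
Indices 200 through 452: 253 terms.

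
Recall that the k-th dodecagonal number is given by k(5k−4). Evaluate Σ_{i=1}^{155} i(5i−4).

6218290

Σ i(5i−4) = 5Σi² − 4Σi over i = 1..155.
Σi = 12090 and Σi² = 1253330.
5·1253330 − 4·12090 = 6218290.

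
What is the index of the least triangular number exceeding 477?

Solve n(n+1)/2 > 477 for integer n.
The largest n with value ≤ 477 is 30 (since 465 ≤ 477 < 496), so the first above is n = 31, value 496.

31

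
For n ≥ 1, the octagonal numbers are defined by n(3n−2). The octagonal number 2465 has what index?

29

Set n(3n−2) = 2465, giving 3n² − 2n − 2465 = 0.
The discriminant is 4 + 12·2465 = 29584, and √29584 = 172.
So n = (2 + 172) / 6 = 174/6 = 29.
Check: 29·(3·29 − 2) = 2465. ✓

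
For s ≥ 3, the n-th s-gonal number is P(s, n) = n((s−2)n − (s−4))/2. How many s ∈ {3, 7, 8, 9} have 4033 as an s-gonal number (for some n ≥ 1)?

s = 3: P(3, 89) = 4005 and P(3, 90) = 4095; 4033 is not s-gonal.
s = 7: P(7, 40) = 3940 and P(7, 41) = 4141; 4033 is not s-gonal.
s = 8: P(8, 37) = 4033. ✓
s = 9: P(9, 34) = 3961 and P(9, 35) = 4200; 4033 is not s-gonal.
Hits: s ∈ {8} → 1.

1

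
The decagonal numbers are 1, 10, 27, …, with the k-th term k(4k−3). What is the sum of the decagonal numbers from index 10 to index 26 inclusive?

22746

Σ i(4i−3) = 4Σi² − 3Σi over i = 10..26.
Σi = 351 − 45 = 306 and Σi² = 6201 − 285 = 5916.
4·5916 − 3·306 = 22746.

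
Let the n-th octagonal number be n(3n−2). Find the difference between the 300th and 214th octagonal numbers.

132440

300·(3·300 − 2) = 269400 and 214·(3·214 − 2) = 136960.
Difference: 269400 − 136960 = 132440.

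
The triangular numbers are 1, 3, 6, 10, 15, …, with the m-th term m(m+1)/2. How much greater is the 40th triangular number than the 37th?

117

40·41/2 = 820 and 37·38/2 = 703.
Difference: 820 − 703 = 117.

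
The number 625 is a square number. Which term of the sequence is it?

We need n² = 625, so n = √625 = 25.

25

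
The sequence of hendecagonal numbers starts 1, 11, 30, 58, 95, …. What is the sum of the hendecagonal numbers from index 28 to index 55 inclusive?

Σ i(9i−7)/2 = (9Σi² − 7Σi) / 2 over i = 28..55.
Σi = 1540 − 378 = 1162 and Σi² = 56980 − 6930 = 50050.
(9·50050 − 7·1162) / 2 = 442316/2 = 221158.

221158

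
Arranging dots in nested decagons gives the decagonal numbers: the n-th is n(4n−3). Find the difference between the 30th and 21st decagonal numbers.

30·(4·30 − 3) = 3510 and 21·(4·21 − 3) = 1701.
Difference: 3510 − 1701 = 1809.

1809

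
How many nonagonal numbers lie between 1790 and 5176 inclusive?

16

The n-th nonagonal number is n(7n−5)/2.
Smallest index with value ≥ 1790: n = 23 (giving 1794).
Largest index with value ≤ 5176: n = 38 (giving 4959).
Indices 23 through 38: 16 terms.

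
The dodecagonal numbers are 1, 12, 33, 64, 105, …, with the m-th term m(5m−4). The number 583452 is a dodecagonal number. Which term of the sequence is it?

Set n(5n−4) = 583452, giving 5n² − 4n − 583452 = 0.
So n = (4 + 3416) / 10 = 3420/10 = 342.

342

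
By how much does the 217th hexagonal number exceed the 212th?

4285

217·(2·217 − 1) = 93961 and 212·(2·212 − 1) = 89676.
Difference: 93961 − 89676 = 4285.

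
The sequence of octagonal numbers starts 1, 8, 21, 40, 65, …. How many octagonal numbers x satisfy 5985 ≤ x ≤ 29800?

The n-th octagonal number is n(3n−2).
Smallest index with value ≥ 5985: n = 45 (giving 5985).
Largest index with value ≤ 29800: n = 100 (giving 29800).
Indices 45 through 100: 56 terms.

56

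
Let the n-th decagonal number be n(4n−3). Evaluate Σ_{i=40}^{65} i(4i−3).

288405

Σ i(4i−3) = 4Σi² − 3Σi over i = 40..65.
Σi = 2145 − 780 = 1365 and Σi² = 93665 − 20540 = 73125.
4·73125 − 3·1365 = 288405.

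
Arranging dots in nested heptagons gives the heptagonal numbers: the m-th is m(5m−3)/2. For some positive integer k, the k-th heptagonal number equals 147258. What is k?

243

Set n(5n−3)/2 = 147258, giving 5n² − 3n − 294516 = 0.
So n = (3 + 2427) / 10 = 2430/10 = 243.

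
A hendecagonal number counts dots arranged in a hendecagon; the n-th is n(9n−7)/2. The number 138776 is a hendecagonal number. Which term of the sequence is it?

Set n(9n−7)/2 = 138776, giving 9n² − 7n − 277552 = 0.
The discriminant is 49 + 72·138776 = 9991921, and √9991921 = 3161.
So n = (7 + 3161) / 18 = 3168/18 = 176.
Check: 176·(9·176 − 7)/2 = 138776. ✓

176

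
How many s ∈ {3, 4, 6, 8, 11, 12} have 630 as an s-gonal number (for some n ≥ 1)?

2

s = 3: P(3, 35) = 630. ✓
s = 4: P(4, 25) = 625 and P(4, 26) = 676; 630 is not s-gonal.
s = 6: P(6, 18) = 630. ✓
s = 8: P(8, 14) = 560 and P(8, 15) = 645; 630 is not s-gonal.
s = 11: P(11, 12) = 606 and P(11, 13) = 715; 630 is not s-gonal.
s = 12: P(12, 11) = 561 and P(12, 12) = 672; 630 is not s-gonal.
Hits: s ∈ {3, 6} → 2.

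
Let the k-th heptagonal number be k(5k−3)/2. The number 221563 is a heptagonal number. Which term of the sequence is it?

Set n(5n−3)/2 = 221563, giving 5n² − 3n − 443126 = 0.
The discriminant is 9 + 40·221563 = 8862529, and √8862529 = 2977.
So n = (3 + 2977) / 10 = 2980/10 = 298.

298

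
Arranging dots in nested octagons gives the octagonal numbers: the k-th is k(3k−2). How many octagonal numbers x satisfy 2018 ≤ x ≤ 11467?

The n-th octagonal number is n(3n−2).
Smallest index with value ≥ 2018: n = 27 (giving 2133).
Largest index with value ≤ 11467: n = 62 (giving 11408).
Indices 27 through 62: 36 terms.

36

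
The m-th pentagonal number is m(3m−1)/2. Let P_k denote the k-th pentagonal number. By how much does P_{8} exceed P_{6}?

41

8·(3·8 − 1)/2 = 92 and 6·(3·6 − 1)/2 = 51.
Difference: 92 − 51 = 41.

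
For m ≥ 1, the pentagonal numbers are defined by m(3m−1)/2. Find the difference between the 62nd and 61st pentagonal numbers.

184

Consecutive pentagonal numbers differ by 3n − 2: here 3·62 − 2 = 184.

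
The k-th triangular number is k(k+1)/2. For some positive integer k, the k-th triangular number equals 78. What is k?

12

Set n(n+1)/2 = 78, giving n² + n − 156 = 0.
The discriminant is 1 + 8·78 = 625, and √625 = 25.
So n = (-1 + 25) / 2 = 24/2 = 12.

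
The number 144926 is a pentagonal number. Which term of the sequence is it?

311

Set n(3n−1)/2 = 144926, giving 3n² − n − 289852 = 0.
So n = (1 + 1865) / 6 = 1866/6 = 311.
Check: 311·(3·311 − 1)/2 = 144926. ✓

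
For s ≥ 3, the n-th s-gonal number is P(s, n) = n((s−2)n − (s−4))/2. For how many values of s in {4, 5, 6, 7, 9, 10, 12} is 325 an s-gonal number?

2

s = 4: P(4, 18) = 324 and P(4, 19) = 361; 325 is not s-gonal.
s = 5: P(5, 14) = 287 and P(5, 15) = 330; 325 is not s-gonal.
s = 6: P(6, 13) = 325. ✓
s = 7: P(7, 11) = 286 and P(7, 12) = 342; 325 is not s-gonal.
s = 9: P(9, 10) = 325. ✓
s = 10: P(10, 9) = 297 and P(10, 10) = 370; 325 is not s-gonal.
s = 12: P(12, 8) = 288 and P(12, 9) = 369; 325 is not s-gonal.
Hits: s ∈ {6, 9} → 2.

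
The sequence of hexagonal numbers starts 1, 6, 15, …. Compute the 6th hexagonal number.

66

6·(2·6 − 1) = 6·11 = 66.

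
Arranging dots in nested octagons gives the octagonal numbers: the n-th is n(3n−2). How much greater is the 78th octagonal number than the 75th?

78·(3·78 − 2) = 18096 and 75·(3·75 − 2) = 16725.
Difference: 18096 − 16725 = 1371.

1371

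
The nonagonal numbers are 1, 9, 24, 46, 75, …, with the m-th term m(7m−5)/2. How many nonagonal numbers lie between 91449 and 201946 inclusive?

79

The n-th nonagonal number is n(7n−5)/2.
Smallest index with value ≥ 91449: n = 162 (giving 91449).
Largest index with value ≤ 201946: n = 240 (giving 201000).
Indices 162 through 240: 79 terms.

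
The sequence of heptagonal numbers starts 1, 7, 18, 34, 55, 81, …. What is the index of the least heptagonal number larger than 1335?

24

Solve n(5n−3)/2 > 1335 for integer n.
The largest n with value ≤ 1335 is 23 (since 1288 ≤ 1335 < 1404), so the first above is n = 24, value 1404.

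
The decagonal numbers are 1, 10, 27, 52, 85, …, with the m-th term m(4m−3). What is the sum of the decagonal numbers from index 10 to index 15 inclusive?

Σ i(4i−3) = 4Σi² − 3Σi over i = 10..15.
Σi = 120 − 45 = 75 and Σi² = 1240 − 285 = 955.
4·955 − 3·75 = 3595.

3595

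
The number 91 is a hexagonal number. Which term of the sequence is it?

Set n(2n−1) = 91, giving 2n² − n − 91 = 0.
The discriminant is 1 + 8·91 = 729, and √729 = 27.
So n = (1 + 27) / 4 = 28/4 = 7.

7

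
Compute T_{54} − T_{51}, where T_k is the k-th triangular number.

159

54·55/2 = 1485 and 51·52/2 = 1326.
Difference: 1485 − 1326 = 159.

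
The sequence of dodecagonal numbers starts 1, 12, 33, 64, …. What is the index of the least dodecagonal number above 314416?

252

Solve n(5n−4) > 314416 for integer n.
The largest n with value ≤ 314416 is 251 (since 314001 ≤ 314416 < 316512), so the first above is n = 252, value 316512.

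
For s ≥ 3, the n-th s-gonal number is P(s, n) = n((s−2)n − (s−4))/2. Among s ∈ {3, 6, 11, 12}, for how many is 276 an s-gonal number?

s = 3: P(3, 23) = 276. ✓
s = 6: P(6, 12) = 276. ✓
s = 11: P(11, 8) = 260 and P(11, 9) = 333; 276 is not s-gonal.
s = 12: P(12, 7) = 217 and P(12, 8) = 288; 276 is not s-gonal.
Hits: s ∈ {3, 6} → 2.

2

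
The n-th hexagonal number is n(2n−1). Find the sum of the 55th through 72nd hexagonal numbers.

Σ i(2i−1) = 2Σi² − Σi over i = 55..72.
Σi = 2628 − 1485 = 1143 and Σi² = 127020 − 53955 = 73065.
2·73065 − 1·1143 = 144987.

144987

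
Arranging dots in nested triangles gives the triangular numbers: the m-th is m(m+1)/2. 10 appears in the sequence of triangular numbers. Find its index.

4

Set n(n+1)/2 = 10, giving n² + n − 20 = 0.
The discriminant is 1 + 8·10 = 81, and √81 = 9.
So n = (-1 + 9) / 2 = 8/2 = 4.
Check: 4·5/2 = 10. ✓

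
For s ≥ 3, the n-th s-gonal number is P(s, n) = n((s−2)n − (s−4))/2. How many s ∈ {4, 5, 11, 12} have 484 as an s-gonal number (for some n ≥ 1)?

1

s = 4: P(4, 22) = 484. ✓
s = 5: P(5, 18) = 477 and P(5, 19) = 532; 484 is not s-gonal.
s = 11: P(11, 10) = 415 and P(11, 11) = 506; 484 is not s-gonal.
s = 12: P(12, 10) = 460 and P(12, 11) = 561; 484 is not s-gonal.
Hits: s ∈ {4} → 1.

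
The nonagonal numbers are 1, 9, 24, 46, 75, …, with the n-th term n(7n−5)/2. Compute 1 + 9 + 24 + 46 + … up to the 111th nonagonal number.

Σ i(7i−5)/2 = (7Σi² − 5Σi) / 2 over i = 1..111.
Σi = 6216 and Σi² = 462056.
(7·462056 − 5·6216) / 2 = 3203312/2 = 1601656.

1601656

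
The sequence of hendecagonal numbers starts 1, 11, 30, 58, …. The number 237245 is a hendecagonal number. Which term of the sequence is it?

Set n(9n−7)/2 = 237245, giving 9n² − 7n − 474490 = 0.
The discriminant is 49 + 72·237245 = 17081689, and √17081689 = 4133.
So n = (7 + 4133) / 18 = 4140/18 = 230.

230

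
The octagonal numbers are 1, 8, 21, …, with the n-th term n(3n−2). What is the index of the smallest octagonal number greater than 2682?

31

Solve n(3n−2) > 2682 for integer n.
The largest n with value ≤ 2682 is 30 (since 2640 ≤ 2682 < 2821), so the first above is n = 31, value 2821.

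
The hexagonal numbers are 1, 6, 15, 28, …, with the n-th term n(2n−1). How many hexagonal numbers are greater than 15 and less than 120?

4

The n-th hexagonal number is n(2n−1).
Smallest index with value > 15: n = 4 (giving 28).
Largest index with value < 120: n = 7 (giving 91).
Indices 4 through 7: 4 terms.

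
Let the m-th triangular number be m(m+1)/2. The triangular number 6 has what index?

3

Set n(n+1)/2 = 6, giving n² + n − 12 = 0.
So n = (-1 + 7) / 2 = 6/2 = 3.
Check: 3·4/2 = 6. ✓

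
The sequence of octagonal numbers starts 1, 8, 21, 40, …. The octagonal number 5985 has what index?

45

Set n(3n−2) = 5985, giving 3n² − 2n − 5985 = 0.
So n = (2 + 268) / 6 = 270/6 = 45.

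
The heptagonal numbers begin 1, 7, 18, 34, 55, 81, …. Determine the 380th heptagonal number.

360430

The 380th heptagonal number is n(5n−3)/2 with n = 380.
380·(5·380 − 3)/2 = 380·1897/2 = 360430.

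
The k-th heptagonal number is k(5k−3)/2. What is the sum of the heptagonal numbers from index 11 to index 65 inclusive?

Σ i(5i−3)/2 = (5Σi² − 3Σi) / 2 over i = 11..65.
Σi = 2145 − 55 = 2090 and Σi² = 93665 − 385 = 93280.
(5·93280 − 3·2090) / 2 = 460130/2 = 230065.

230065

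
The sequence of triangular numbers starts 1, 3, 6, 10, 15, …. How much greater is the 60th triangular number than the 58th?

60·61/2 = 1830 and 58·59/2 = 1711.
Difference: 1830 − 1711 = 119.

119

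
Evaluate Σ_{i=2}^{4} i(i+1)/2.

19

Σ i(i+1)/2 = (Σi² + Σi) / 2 over i = 2..4.
Σi = 10 − 1 = 9 and Σi² = 30 − 1 = 29.
(1·29 + 1·9) / 2 = 38/2 = 19.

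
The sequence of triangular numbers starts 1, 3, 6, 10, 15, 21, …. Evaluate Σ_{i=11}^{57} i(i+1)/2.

32289

Σ i(i+1)/2 = (Σi² + Σi) / 2 over i = 11..57.
Σi = 1653 − 55 = 1598 and Σi² = 63365 − 385 = 62980.
(1·62980 + 1·1598) / 2 = 64578/2 = 32289.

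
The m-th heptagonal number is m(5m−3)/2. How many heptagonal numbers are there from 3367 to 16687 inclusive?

The n-th heptagonal number is n(5n−3)/2.
Smallest index with value ≥ 3367: n = 37 (giving 3367).
Largest index with value ≤ 16687: n = 82 (giving 16687).
Indices 37 through 82: 46 terms.

46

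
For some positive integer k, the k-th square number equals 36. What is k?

6

We need n² = 36, so n = √36 = 6.
Check: 6² = 36. ✓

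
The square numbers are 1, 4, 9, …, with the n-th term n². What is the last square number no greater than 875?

Solve n² ≤ 875 for integer n.
n = 29 gives 841 ≤ 875, while n = 30 gives 900 > 875; so the answer is 841.

841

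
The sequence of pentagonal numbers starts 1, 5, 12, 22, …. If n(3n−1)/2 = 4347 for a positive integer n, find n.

Set n(3n−1)/2 = 4347, giving 3n² − n − 8694 = 0.
So n = (1 + 323) / 6 = 324/6 = 54.
Check: 54·(3·54 − 1)/2 = 4347. ✓

54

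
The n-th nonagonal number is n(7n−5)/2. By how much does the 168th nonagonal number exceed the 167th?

1170

Consecutive nonagonal numbers differ by 7n − 6: here 7·168 − 6 = 1170.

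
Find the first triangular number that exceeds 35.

36

Solve n(n+1)/2 > 35 for integer n.
The largest n with value ≤ 35 is 7 (since 28 ≤ 35 < 36), so the first above is n = 8, value 36.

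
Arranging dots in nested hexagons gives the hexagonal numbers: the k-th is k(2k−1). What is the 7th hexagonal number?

91

The 7th hexagonal number is n(2n−1) with n = 7.
7·(2·7 − 1) = 7·13 = 91.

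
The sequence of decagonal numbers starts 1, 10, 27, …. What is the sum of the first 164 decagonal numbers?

Σ i(4i−3) = 4Σi² − 3Σi over i = 1..164.
Σi = 13530 and Σi² = 1483790.
4·1483790 − 3·13530 = 5894570.

5894570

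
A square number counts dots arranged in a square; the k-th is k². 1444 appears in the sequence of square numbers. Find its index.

We need n² = 1444, so n = √1444 = 38.
Check: 38² = 1444. ✓

38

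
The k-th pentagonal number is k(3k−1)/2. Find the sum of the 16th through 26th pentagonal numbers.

7326

Σ i(3i−1)/2 = (3Σi² − Σi) / 2 over i = 16..26.
Σi = 351 − 120 = 231 and Σi² = 6201 − 1240 = 4961.
(3·4961 − 1·231) / 2 = 14652/2 = 7326.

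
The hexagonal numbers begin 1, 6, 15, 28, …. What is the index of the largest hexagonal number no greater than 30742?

124

Solve n(2n−1) ≤ 30742 for integer n.
n = 124 gives 30628 ≤ 30742, while n = 125 gives 31125 > 30742; so the answer is index 124.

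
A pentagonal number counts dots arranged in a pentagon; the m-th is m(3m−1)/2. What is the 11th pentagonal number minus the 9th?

59

11·(3·11 − 1)/2 = 176 and 9·(3·9 − 1)/2 = 117.
Difference: 176 − 117 = 59.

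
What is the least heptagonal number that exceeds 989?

1071

Solve n(5n−3)/2 > 989 for integer n.
The largest n with value ≤ 989 is 20 (since 970 ≤ 989 < 1071), so the first above is n = 21, value 1071.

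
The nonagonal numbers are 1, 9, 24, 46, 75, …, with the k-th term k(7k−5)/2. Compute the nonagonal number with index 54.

10071

The 54th nonagonal number is n(7n−5)/2 with n = 54.
54·(7·54 − 5)/2 = 54·373/2 = 10071.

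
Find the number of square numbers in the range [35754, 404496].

The n-th square number is n².
Smallest index with value ≥ 35754: n = 190 (giving 36100).
Largest index with value ≤ 404496: n = 636 (giving 404496).
Indices 190 through 636: 447 terms.

447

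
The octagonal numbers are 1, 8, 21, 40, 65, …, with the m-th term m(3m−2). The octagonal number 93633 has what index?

Set n(3n−2) = 93633, giving 3n² − 2n − 93633 = 0.
The discriminant is 4 + 12·93633 = 1123600, and √1123600 = 1060.
So n = (2 + 1060) / 6 = 1062/6 = 177.
Check: 177·(3·177 − 2) = 93633. ✓

177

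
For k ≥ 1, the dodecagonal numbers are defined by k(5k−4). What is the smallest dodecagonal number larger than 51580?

51612

Solve n(5n−4) > 51580 for integer n.
The largest n with value ≤ 51580 is 101 (since 50601 ≤ 51580 < 51612), so the first above is n = 102, value 51612.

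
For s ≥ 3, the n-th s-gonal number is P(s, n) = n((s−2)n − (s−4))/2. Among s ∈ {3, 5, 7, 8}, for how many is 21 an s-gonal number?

s = 3: P(3, 6) = 21. ✓
s = 5: P(5, 3) = 12 and P(5, 4) = 22; 21 is not s-gonal.
s = 7: P(7, 3) = 18 and P(7, 4) = 34; 21 is not s-gonal.
s = 8: P(8, 3) = 21. ✓
Hits: s ∈ {3, 8} → 2.

2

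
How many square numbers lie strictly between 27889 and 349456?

The n-th square number is n².
Smallest index with value > 27889: n = 168 (giving 28224).
Largest index with value < 349456: n = 591 (giving 349281).
Indices 168 through 591: 424 terms.

424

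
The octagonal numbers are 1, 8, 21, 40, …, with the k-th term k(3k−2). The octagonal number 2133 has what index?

Set n(3n−2) = 2133, giving 3n² − 2n − 2133 = 0.
The discriminant is 4 + 12·2133 = 25600, and √25600 = 160.
So n = (2 + 160) / 6 = 162/6 = 27.
Check: 27·(3·27 − 2) = 2133. ✓

27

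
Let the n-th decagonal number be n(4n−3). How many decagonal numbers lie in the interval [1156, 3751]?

The n-th decagonal number is n(4n−3).
Smallest index with value ≥ 1156: n = 18 (giving 1242).
Largest index with value ≤ 3751: n = 31 (giving 3751).
Indices 18 through 31: 14 terms.

14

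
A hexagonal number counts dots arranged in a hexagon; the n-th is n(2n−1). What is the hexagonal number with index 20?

780

The 20th hexagonal number is n(2n−1) with n = 20.
20·(2·20 − 1) = 20·39 = 780.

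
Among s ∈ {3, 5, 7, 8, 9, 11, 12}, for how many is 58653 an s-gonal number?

s = 3: P(3, 342) = 58653. ✓
s = 5: P(5, 197) = 58115 and P(5, 198) = 58707; 58653 is not s-gonal.
s = 7: P(7, 153) = 58293 and P(7, 154) = 59059; 58653 is not s-gonal.
s = 8: P(8, 140) = 58520 and P(8, 141) = 59361; 58653 is not s-gonal.
s = 9: P(9, 129) = 57921 and P(9, 130) = 58825; 58653 is not s-gonal.
s = 11: P(11, 114) = 58083 and P(11, 115) = 59110; 58653 is not s-gonal.
s = 12: P(12, 108) = 57888 and P(12, 109) = 58969; 58653 is not s-gonal.
Hits: s ∈ {3} → 1.

1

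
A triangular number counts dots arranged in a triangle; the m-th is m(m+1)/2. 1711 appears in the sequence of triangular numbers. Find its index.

58

Set n(n+1)/2 = 1711, giving n² + n − 3422 = 0.
The discriminant is 1 + 8·1711 = 13689, and √13689 = 117.
So n = (-1 + 117) / 2 = 116/2 = 58.
Check: 58·59/2 = 1711. ✓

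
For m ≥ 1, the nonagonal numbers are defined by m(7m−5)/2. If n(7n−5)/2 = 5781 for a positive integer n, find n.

41

Set n(7n−5)/2 = 5781, giving 7n² − 5n − 11562 = 0.
The discriminant is 25 + 56·5781 = 323761, and √323761 = 569.
So n = (5 + 569) / 14 = 574/14 = 41.
Check: 41·(7·41 − 5)/2 = 5781. ✓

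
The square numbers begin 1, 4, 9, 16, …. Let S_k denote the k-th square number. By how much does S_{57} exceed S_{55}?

224

57² = 3249 and 55² = 3025.
Difference: 3249 − 3025 = 224.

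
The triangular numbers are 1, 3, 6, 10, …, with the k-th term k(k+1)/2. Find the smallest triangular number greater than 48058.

48205

Solve n(n+1)/2 > 48058 for integer n.
The largest n with value ≤ 48058 is 309 (since 47895 ≤ 48058 < 48205), so the first above is n = 310, value 48205.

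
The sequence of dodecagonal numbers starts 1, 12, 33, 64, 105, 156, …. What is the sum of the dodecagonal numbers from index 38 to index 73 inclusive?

Σ i(5i−4) = 5Σi² − 4Σi over i = 38..73.
Σi = 2701 − 703 = 1998 and Σi² = 132349 − 17575 = 114774.
5·114774 − 4·1998 = 565878.

565878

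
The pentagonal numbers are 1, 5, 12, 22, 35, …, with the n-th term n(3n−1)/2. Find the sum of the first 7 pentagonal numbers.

196

Σ i(3i−1)/2 = (3Σi² − Σi) / 2 over i = 1..7.
Σi = 28 and Σi² = 140.
(3·140 − 1·28) / 2 = 392/2 = 196.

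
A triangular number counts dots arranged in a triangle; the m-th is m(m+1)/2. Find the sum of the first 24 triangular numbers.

2600

Σ i(i+1)/2 = (Σi² + Σi) / 2 over i = 1..24.
Σi = 300 and Σi² = 4900.
(1·4900 + 1·300) / 2 = 5200/2 = 2600.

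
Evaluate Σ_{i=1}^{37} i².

17575

Σ_{i=1}^{37} i² = 37·38·75/6 = 17575.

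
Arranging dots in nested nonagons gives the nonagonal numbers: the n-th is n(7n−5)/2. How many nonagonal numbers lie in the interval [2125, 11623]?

The n-th nonagonal number is n(7n−5)/2.
Smallest index with value ≥ 2125: n = 25 (giving 2125).
Largest index with value ≤ 11623: n = 57 (giving 11229).
Indices 25 through 57: 33 terms.

33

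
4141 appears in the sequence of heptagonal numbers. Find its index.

Set n(5n−3)/2 = 4141, giving 5n² − 3n − 8282 = 0.
The discriminant is 9 + 40·4141 = 165649, and √165649 = 407.
So n = (3 + 407) / 10 = 410/10 = 41.

41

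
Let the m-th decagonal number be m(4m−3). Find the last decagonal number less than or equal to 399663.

Solve n(4n−3) ≤ 399663 for integer n.
n = 316 gives 398476 ≤ 399663, while n = 317 gives 401005 > 399663; so the answer is 398476.

398476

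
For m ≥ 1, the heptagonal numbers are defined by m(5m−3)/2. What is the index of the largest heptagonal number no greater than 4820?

Solve n(5n−3)/2 ≤ 4820 for integer n.
n = 44 gives 4774 ≤ 4820, while n = 45 gives 4995 > 4820; so the answer is index 44.

44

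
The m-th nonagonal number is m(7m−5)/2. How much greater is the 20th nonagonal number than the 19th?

134

Consecutive nonagonal numbers differ by 7n − 6: here 7·20 − 6 = 134.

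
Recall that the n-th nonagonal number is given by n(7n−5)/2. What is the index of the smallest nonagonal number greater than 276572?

Solve n(7n−5)/2 > 276572 for integer n.
The largest n with value ≤ 276572 is 281 (since 275661 ≤ 276572 < 277629), so the first above is n = 282, value 277629.

282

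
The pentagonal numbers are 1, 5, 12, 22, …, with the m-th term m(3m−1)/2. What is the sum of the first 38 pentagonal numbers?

Σ i(3i−1)/2 = (3Σi² − Σi) / 2 over i = 1..38.
Σi = 741 and Σi² = 19019.
(3·19019 − 1·741) / 2 = 56316/2 = 28158.

28158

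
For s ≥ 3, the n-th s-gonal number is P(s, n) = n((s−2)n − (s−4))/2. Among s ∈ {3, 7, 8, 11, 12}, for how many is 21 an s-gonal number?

2

s = 3: P(3, 6) = 21. ✓
s = 7: P(7, 3) = 18 and P(7, 4) = 34; 21 is not s-gonal.
s = 8: P(8, 3) = 21. ✓
s = 11: P(11, 2) = 11 and P(11, 3) = 30; 21 is not s-gonal.
s = 12: P(12, 2) = 12 and P(12, 3) = 33; 21 is not s-gonal.
Hits: s ∈ {3, 8} → 2.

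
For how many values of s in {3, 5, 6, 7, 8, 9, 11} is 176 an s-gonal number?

2

s = 3: P(3, 18) = 171 and P(3, 19) = 190; 176 is not s-gonal.
s = 5: P(5, 11) = 176. ✓
s = 6: P(6, 9) = 153 and P(6, 10) = 190; 176 is not s-gonal.
s = 7: P(7, 8) = 148 and P(7, 9) = 189; 176 is not s-gonal.
s = 8: P(8, 8) = 176. ✓
s = 9: P(9, 7) = 154 and P(9, 8) = 204; 176 is not s-gonal.
s = 11: P(11, 6) = 141 and P(11, 7) = 196; 176 is not s-gonal.
Hits: s ∈ {5, 8} → 2.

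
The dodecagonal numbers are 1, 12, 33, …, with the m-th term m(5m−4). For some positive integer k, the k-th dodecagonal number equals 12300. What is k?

50

Set n(5n−4) = 12300, giving 5n² − 4n − 12300 = 0.
The discriminant is 16 + 20·12300 = 246016, and √246016 = 496.
So n = (4 + 496) / 10 = 500/10 = 50.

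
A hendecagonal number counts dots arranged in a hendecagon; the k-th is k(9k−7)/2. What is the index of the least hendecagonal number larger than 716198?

Solve n(9n−7)/2 > 716198 for integer n.
The largest n with value ≤ 716198 is 399 (since 715008 ≤ 716198 < 718600), so the first above is n = 400, value 718600.

400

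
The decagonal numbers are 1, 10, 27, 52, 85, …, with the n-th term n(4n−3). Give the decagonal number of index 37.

37·(4·37 − 3) = 37·145 = 5365.

5365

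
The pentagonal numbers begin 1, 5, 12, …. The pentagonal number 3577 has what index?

Set n(3n−1)/2 = 3577, giving 3n² − n − 7154 = 0.
So n = (1 + 293) / 6 = 294/6 = 49.

49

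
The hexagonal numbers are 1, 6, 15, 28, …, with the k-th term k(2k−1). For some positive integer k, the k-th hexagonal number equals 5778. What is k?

Set n(2n−1) = 5778, giving 2n² − n − 5778 = 0.
So n = (1 + 215) / 4 = 216/4 = 54.

54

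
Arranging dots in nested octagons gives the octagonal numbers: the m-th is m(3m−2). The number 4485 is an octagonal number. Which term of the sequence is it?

Set n(3n−2) = 4485, giving 3n² − 2n − 4485 = 0.
The discriminant is 4 + 12·4485 = 53824, and √53824 = 232.
So n = (2 + 232) / 6 = 234/6 = 39.
Check: 39·(3·39 − 2) = 4485. ✓

39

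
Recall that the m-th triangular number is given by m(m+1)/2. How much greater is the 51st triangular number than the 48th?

150

51·52/2 = 1326 and 48·49/2 = 1176.
Difference: 1326 − 1176 = 150.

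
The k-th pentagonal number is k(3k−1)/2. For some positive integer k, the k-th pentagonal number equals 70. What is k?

Set n(3n−1)/2 = 70, giving 3n² − n − 140 = 0.
The discriminant is 1 + 24·70 = 1681, and √1681 = 41.
So n = (1 + 41) / 6 = 42/6 = 7.

7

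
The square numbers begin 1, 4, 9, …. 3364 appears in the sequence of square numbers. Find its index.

58

We need n² = 3364, so n = √3364 = 58.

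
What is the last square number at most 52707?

52441

Solve n² ≤ 52707 for integer n.
n = 229 gives 52441 ≤ 52707, while n = 230 gives 52900 > 52707; so the answer is 52441.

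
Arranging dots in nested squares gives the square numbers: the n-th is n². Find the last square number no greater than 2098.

2025

Solve n² ≤ 2098 for integer n.
n = 45 gives 2025 ≤ 2098, while n = 46 gives 2116 > 2098; so the answer is 2025.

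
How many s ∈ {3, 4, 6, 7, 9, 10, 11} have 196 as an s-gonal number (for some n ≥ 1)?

2

s = 3: P(3, 19) = 190 and P(3, 20) = 210; 196 is not s-gonal.
s = 4: P(4, 14) = 196. ✓
s = 6: P(6, 10) = 190 and P(6, 11) = 231; 196 is not s-gonal.
s = 7: P(7, 9) = 189 and P(7, 10) = 235; 196 is not s-gonal.
s = 9: P(9, 7) = 154 and P(9, 8) = 204; 196 is not s-gonal.
s = 10: P(10, 7) = 175 and P(10, 8) = 232; 196 is not s-gonal.
s = 11: P(11, 7) = 196. ✓
Hits: s ∈ {4, 11} → 2.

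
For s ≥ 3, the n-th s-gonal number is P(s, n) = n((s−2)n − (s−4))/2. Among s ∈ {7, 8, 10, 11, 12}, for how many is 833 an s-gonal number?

s = 7: P(7, 18) = 783 and P(7, 19) = 874; 833 is not s-gonal.
s = 8: P(8, 17) = 833. ✓
s = 10: P(10, 14) = 742 and P(10, 15) = 855; 833 is not s-gonal.
s = 11: P(11, 14) = 833. ✓
s = 12: P(12, 13) = 793 and P(12, 14) = 924; 833 is not s-gonal.
Hits: s ∈ {8, 11} → 2.

2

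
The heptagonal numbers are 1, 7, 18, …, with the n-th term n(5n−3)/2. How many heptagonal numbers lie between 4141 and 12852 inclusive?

32

The n-th heptagonal number is n(5n−3)/2.
Smallest index with value ≥ 4141: n = 41 (giving 4141).
Largest index with value ≤ 12852: n = 72 (giving 12852).
Indices 41 through 72: 32 terms.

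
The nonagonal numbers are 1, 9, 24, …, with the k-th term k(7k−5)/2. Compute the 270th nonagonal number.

270·(7·270 − 5)/2 = 270·1885/2 = 254475.

254475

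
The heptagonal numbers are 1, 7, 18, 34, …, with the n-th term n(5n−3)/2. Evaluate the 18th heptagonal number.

783

18·(5·18 − 3)/2 = 18·87/2 = 783.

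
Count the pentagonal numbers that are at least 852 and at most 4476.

31

The n-th pentagonal number is n(3n−1)/2.
Smallest index with value ≥ 852: n = 24 (giving 852).
Largest index with value ≤ 4476: n = 54 (giving 4347).
Indices 24 through 54: 31 terms.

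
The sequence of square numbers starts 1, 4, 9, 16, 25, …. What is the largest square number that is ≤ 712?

676

Solve n² ≤ 712 for integer n.
n = 26 gives 676 ≤ 712, while n = 27 gives 729 > 712; so the answer is 676.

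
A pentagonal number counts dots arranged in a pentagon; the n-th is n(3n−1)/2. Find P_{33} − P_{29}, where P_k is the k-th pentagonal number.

33·(3·33 − 1)/2 = 1617 and 29·(3·29 − 1)/2 = 1247.
Difference: 1617 − 1247 = 370.

370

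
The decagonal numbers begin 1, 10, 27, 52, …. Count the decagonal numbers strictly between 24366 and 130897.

The n-th decagonal number is n(4n−3).
Smallest index with value > 24366: n = 79 (giving 24727).
Largest index with value < 130897: n = 181 (giving 130501).
Indices 79 through 181: 103 terms.

103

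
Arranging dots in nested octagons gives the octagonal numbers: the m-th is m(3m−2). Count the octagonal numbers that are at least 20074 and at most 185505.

The n-th octagonal number is n(3n−2).
Smallest index with value ≥ 20074: n = 83 (giving 20501).
Largest index with value ≤ 185505: n = 249 (giving 185505).
Indices 83 through 249: 167 terms.

167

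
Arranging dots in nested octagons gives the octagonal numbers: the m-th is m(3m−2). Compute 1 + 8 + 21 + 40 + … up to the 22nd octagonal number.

10879

Σ i(3i−2) = 3Σi² − 2Σi over i = 1..22.
Σi = 253 and Σi² = 3795.
3·3795 − 2·253 = 10879.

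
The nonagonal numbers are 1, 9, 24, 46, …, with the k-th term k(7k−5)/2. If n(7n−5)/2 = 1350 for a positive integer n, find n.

20

Set n(7n−5)/2 = 1350, giving 7n² − 5n − 2700 = 0.
The discriminant is 25 + 56·1350 = 75625, and √75625 = 275.
So n = (5 + 275) / 14 = 280/14 = 20.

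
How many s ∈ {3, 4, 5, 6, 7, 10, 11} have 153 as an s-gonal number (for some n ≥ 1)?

s = 3: P(3, 17) = 153. ✓
s = 4: P(4, 12) = 144 and P(4, 13) = 169; 153 is not s-gonal.
s = 5: P(5, 10) = 145 and P(5, 11) = 176; 153 is not s-gonal.
s = 6: P(6, 9) = 153. ✓
s = 7: P(7, 8) = 148 and P(7, 9) = 189; 153 is not s-gonal.
s = 10: P(10, 6) = 126 and P(10, 7) = 175; 153 is not s-gonal.
s = 11: P(11, 6) = 141 and P(11, 7) = 196; 153 is not s-gonal.
Hits: s ∈ {3, 6} → 2.

2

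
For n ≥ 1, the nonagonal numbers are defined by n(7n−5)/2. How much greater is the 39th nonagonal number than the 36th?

780

39·(7·39 − 5)/2 = 5226 and 36·(7·36 − 5)/2 = 4446.
Difference: 5226 − 4446 = 780.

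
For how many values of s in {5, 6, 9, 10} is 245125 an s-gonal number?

s = 5: P(5, 404) = 244622 and P(5, 405) = 245835; 245125 is not s-gonal.
s = 6: P(6, 350) = 244650 and P(6, 351) = 246051; 245125 is not s-gonal.
s = 9: P(9, 265) = 245125. ✓
s = 10: P(10, 247) = 243295 and P(10, 248) = 245272; 245125 is not s-gonal.
Hits: s ∈ {9} → 1.

1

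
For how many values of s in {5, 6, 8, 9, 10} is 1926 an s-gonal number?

1

s = 5: P(5, 36) = 1926. ✓
s = 6: P(6, 31) = 1891 and P(6, 32) = 2016; 1926 is not s-gonal.
s = 8: P(8, 25) = 1825 and P(8, 26) = 1976; 1926 is not s-gonal.
s = 9: P(9, 23) = 1794 and P(9, 24) = 1956; 1926 is not s-gonal.
s = 10: P(10, 22) = 1870 and P(10, 23) = 2047; 1926 is not s-gonal.
Hits: s ∈ {5} → 1.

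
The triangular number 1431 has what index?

Set n(n+1)/2 = 1431, giving n² + n − 2862 = 0.
The discriminant is 1 + 8·1431 = 11449, and √11449 = 107.
So n = (-1 + 107) / 2 = 106/2 = 53.

53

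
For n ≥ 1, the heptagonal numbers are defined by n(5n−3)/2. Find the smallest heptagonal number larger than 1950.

Solve n(5n−3)/2 > 1950 for integer n.
The largest n with value ≤ 1950 is 28 (since 1918 ≤ 1950 < 2059), so the first above is n = 29, value 2059.

2059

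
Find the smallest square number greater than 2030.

Solve n² > 2030 for integer n.
The largest n with value ≤ 2030 is 45 (since 2025 ≤ 2030 < 2116), so the first above is n = 46, value 2116.

2116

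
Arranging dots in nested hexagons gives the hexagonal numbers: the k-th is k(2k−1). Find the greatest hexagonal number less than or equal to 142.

Solve n(2n−1) ≤ 142 for integer n.
n = 8 gives 120 ≤ 142, while n = 9 gives 153 > 142; so the answer is 120.

120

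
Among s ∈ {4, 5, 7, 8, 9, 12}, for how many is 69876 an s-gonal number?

1

s = 4: P(4, 264) = 69696 and P(4, 265) = 70225; 69876 is not s-gonal.
s = 5: P(5, 216) = 69876. ✓
s = 7: P(7, 167) = 69472 and P(7, 168) = 70308; 69876 is not s-gonal.
s = 8: P(8, 152) = 69008 and P(8, 153) = 69921; 69876 is not s-gonal.
s = 9: P(9, 141) = 69231 and P(9, 142) = 70219; 69876 is not s-gonal.
s = 12: P(12, 118) = 69148 and P(12, 119) = 70329; 69876 is not s-gonal.
Hits: s ∈ {5} → 1.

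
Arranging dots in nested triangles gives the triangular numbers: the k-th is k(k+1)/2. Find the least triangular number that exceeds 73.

78

Solve n(n+1)/2 > 73 for integer n.
The largest n with value ≤ 73 is 11 (since 66 ≤ 73 < 78), so the first above is n = 12, value 78.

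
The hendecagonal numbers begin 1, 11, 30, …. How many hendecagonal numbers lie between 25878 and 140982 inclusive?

The n-th hendecagonal number is n(9n−7)/2.
Smallest index with value ≥ 25878: n = 77 (giving 26411).
Largest index with value ≤ 140982: n = 177 (giving 140361).
Indices 77 through 177: 101 terms.

101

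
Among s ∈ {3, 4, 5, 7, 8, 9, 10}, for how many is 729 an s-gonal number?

s = 3: P(3, 37) = 703 and P(3, 38) = 741; 729 is not s-gonal.
s = 4: P(4, 27) = 729. ✓
s = 5: P(5, 22) = 715 and P(5, 23) = 782; 729 is not s-gonal.
s = 7: P(7, 17) = 697 and P(7, 18) = 783; 729 is not s-gonal.
s = 8: P(8, 15) = 645 and P(8, 16) = 736; 729 is not s-gonal.
s = 9: P(9, 14) = 651 and P(9, 15) = 750; 729 is not s-gonal.
s = 10: P(10, 13) = 637 and P(10, 14) = 742; 729 is not s-gonal.
Hits: s ∈ {4} → 1.

1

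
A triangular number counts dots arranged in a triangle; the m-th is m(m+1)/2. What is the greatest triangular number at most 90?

78

Solve n(n+1)/2 ≤ 90 for integer n.
n = 12 gives 78 ≤ 90, while n = 13 gives 91 > 90; so the answer is 78.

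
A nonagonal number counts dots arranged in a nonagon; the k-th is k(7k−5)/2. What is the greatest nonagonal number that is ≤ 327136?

326961

Solve n(7n−5)/2 ≤ 327136 for integer n.
n = 306 gives 326961 ≤ 327136, while n = 307 gives 329104 > 327136; so the answer is 326961.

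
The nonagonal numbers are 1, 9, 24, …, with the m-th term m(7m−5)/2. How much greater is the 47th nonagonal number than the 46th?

Consecutive nonagonal numbers differ by 7n − 6: here 7·47 − 6 = 323.

323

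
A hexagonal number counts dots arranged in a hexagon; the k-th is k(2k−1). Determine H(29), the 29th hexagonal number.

The 29th hexagonal number is n(2n−1) with n = 29.
29·(2·29 − 1) = 29·57 = 1653.

1653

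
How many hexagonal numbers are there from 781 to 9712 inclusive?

The n-th hexagonal number is n(2n−1).
Smallest index with value ≥ 781: n = 21 (giving 861).
Largest index with value ≤ 9712: n = 69 (giving 9453).
Indices 21 through 69: 49 terms.

49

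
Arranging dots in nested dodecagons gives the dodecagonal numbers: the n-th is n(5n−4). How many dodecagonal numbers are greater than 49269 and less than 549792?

The n-th dodecagonal number is n(5n−4).
Smallest index with value > 49269: n = 100 (giving 49600).
Largest index with value < 549792: n = 331 (giving 546481).
Indices 100 through 331: 232 terms.

232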